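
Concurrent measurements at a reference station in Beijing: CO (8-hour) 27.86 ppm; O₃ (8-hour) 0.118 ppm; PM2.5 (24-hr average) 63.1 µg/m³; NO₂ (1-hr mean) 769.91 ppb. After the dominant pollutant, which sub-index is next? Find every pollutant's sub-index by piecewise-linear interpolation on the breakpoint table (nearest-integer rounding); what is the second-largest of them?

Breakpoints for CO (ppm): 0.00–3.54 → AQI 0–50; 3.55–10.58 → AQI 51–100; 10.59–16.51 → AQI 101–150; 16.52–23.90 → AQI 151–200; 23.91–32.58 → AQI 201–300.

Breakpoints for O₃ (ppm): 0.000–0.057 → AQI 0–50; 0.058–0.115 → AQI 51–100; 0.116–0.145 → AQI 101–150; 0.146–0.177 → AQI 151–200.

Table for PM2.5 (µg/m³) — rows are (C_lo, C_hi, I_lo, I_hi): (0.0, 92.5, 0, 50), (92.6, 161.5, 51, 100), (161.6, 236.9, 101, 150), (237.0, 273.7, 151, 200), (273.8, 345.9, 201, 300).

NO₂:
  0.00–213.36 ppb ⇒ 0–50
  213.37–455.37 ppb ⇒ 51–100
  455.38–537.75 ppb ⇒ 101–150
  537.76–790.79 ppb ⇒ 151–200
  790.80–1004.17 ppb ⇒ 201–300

CO: 27.86 lies in 23.91–32.58, so I_lo=201, I_hi=300, C_lo=23.91, C_hi=32.58.
(300−201)/(32.58−23.91) × (27.86−23.91) + 201 = 99/8.67 × 3.95 + 201 ≈ 246.10 → 246.
O₃: row 0.116–0.145 (AQI 101–150). (150−101)·(0.118−0.116)/(0.145−0.116) + 101 = 49·0.002/0.029 + 101 ≈ 104.38 → 104.
PM2.5: 63.1 ∈ [0.0, 92.5] ↔ index [0, 50].
0 + (63.1−0.0)·(50−0)/(92.5−0.0) = 0 + 63.1·50/92.5 ≈ 34.11, so AQI = 34.
NO₂: 769.91 ∈ [537.76, 790.79] ↔ index [151, 200].
151 + (769.91−537.76)·(200−151)/(790.79−537.76) = 151 + 232.15·49/253.03 ≈ 195.96, so AQI = 196.
Sub-indices: CO→246, O₃→104, PM2.5→34, NO₂→196. Ranked high→low: 246, 196, 104, 34. Second-highest sub-index = 196.

196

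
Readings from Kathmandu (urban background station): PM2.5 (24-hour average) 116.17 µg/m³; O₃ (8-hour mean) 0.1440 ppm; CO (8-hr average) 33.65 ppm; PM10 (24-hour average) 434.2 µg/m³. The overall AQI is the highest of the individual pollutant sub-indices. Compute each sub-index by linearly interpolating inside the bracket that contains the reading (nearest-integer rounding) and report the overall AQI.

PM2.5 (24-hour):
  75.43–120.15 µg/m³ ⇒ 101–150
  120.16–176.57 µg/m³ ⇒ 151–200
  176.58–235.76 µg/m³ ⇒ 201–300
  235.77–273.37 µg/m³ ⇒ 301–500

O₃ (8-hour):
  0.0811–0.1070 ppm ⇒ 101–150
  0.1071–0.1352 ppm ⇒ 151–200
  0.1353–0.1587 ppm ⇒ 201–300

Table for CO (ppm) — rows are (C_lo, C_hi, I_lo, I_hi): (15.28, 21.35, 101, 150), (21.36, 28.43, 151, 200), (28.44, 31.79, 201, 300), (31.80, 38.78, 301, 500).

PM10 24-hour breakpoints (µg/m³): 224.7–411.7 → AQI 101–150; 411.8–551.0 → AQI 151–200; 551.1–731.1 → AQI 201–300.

PM2.5: 116.17 lies in 75.43–120.15, so I_lo=101, I_hi=150, C_lo=75.43, C_hi=120.15.
(150−101)/(120.15−75.43) × (116.17−75.43) + 101 = 49/44.72 × 40.74 + 101 ≈ 145.64 → 146.
O₃: 0.1440 ∈ [0.1353, 0.1587] ↔ index [201, 300].
201 + (0.1440−0.1353)·(300−201)/(0.1587−0.1353) = 201 + 0.0087·99/0.0234 ≈ 237.81, so AQI = 238.
CO: 33.65 ∈ [31.80, 38.78] ↔ index [301, 500].
301 + (33.65−31.80)·(500−301)/(38.78−31.80) = 301 + 1.85·199/6.98 ≈ 353.74, so AQI = 354.
PM10: 434.2 ∈ [411.8, 551.0] ↔ index [151, 200].
151 + (434.2−411.8)·(200−151)/(551.0−411.8) = 151 + 22.4·49/139.2 ≈ 158.89, so AQI = 159.
Sub-indices: PM2.5→146, O₃→238, CO→354, PM10→159. Overall AQI = max = 354; dominant pollutant is CO.

354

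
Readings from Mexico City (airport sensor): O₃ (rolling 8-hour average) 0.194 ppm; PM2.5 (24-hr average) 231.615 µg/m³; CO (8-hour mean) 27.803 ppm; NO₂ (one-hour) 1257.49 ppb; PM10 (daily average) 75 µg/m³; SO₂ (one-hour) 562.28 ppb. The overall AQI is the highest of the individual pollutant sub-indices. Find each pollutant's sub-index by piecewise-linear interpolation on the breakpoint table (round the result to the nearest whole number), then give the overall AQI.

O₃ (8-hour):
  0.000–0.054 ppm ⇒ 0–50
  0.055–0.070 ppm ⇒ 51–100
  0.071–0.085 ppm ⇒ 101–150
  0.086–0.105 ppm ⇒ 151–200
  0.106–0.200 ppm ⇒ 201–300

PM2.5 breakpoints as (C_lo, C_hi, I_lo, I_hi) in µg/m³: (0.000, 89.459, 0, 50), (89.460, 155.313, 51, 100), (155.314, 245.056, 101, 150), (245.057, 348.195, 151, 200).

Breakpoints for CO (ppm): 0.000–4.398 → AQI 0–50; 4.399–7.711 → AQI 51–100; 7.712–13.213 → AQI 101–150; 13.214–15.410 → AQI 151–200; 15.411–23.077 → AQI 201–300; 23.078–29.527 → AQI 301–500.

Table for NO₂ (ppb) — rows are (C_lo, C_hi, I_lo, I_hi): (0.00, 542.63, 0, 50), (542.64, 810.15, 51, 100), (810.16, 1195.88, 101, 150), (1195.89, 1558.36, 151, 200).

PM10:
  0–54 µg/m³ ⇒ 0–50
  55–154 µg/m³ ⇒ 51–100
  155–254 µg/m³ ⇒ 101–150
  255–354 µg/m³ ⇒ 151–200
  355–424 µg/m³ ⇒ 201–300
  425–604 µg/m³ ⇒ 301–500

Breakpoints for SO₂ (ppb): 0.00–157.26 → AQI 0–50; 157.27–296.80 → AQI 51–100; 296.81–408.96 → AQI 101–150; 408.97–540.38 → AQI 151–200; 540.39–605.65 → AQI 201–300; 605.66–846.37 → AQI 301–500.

447

O₃ 0.194: bracket 0.106–0.200 → index 201–300; slope 99/0.094, offset 0.088.
AQI = 201 + 99/0.094·0.088 ≈ 293.68 ⇒ 294.
PM2.5 231.615: bracket 155.314–245.056 → index 101–150; slope 49/89.742, offset 76.301.
AQI = 101 + 49/89.742·76.301 ≈ 142.66 ⇒ 143.
CO: row 23.078–29.527 (AQI 301–500). (500−301)·(27.803−23.078)/(29.527−23.078) + 301 = 199·4.725/6.449 + 301 ≈ 446.80 → 447.
NO₂: 1257.49 lies in 1195.89–1558.36, so I_lo=151, I_hi=200, C_lo=1195.89, C_hi=1558.36.
(200−151)/(1558.36−1195.89) × (1257.49−1195.89) + 151 = 49/362.47 × 61.60 + 151 ≈ 159.33 → 159.
PM10 75: bracket 55–154 → index 51–100; slope 49/99, offset 20.
AQI = 51 + 49/99·20 ≈ 60.90 ⇒ 61.
SO₂: 562.28 ∈ [540.39, 605.65] ↔ index [201, 300].
201 + (562.28−540.39)·(300−201)/(605.65−540.39) = 201 + 21.89·99/65.26 ≈ 234.21, so AQI = 234.
Sub-indices: O₃→294, PM2.5→143, CO→447, NO₂→159, PM10→61, SO₂→234. Overall AQI = max = 447; dominant pollutant is CO.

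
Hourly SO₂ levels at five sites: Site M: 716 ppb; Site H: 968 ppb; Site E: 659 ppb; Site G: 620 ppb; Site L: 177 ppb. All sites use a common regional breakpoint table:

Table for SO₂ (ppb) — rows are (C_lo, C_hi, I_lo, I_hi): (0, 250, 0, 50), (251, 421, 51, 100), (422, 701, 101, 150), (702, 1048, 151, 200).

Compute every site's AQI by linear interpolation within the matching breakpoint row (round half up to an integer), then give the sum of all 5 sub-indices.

656

Site M 716: bracket 702–1048 → index 151–200; slope 49/346, offset 14.
AQI = 151 + 49/346·14 ≈ 152.98 ⇒ 153.
Site H 968: bracket 702–1048 → index 151–200; slope 49/346, offset 266.
AQI = 151 + 49/346·266 ≈ 188.67 ⇒ 189.
Site E: 659 lies in 422–701, so I_lo=101, I_hi=150, C_lo=422, C_hi=701.
(150−101)/(701−422) × (659−422) + 101 = 49/279 × 237 + 101 ≈ 142.62 → 143.
Site G 620: bracket 422–701 → index 101–150; slope 49/279, offset 198.
AQI = 101 + 49/279·198 ≈ 135.77 ⇒ 136.
Site L 177: bracket 0–250 → index 0–50; slope 50/250, offset 177.
AQI = 0 + 50/250·177 ≈ 35.40 ⇒ 35.
AQIs: Site M=153, Site H=189, Site E=143, Site G=136, Site L=35. Sum = 153 + 189 + 143 + 136 + 35 = 656.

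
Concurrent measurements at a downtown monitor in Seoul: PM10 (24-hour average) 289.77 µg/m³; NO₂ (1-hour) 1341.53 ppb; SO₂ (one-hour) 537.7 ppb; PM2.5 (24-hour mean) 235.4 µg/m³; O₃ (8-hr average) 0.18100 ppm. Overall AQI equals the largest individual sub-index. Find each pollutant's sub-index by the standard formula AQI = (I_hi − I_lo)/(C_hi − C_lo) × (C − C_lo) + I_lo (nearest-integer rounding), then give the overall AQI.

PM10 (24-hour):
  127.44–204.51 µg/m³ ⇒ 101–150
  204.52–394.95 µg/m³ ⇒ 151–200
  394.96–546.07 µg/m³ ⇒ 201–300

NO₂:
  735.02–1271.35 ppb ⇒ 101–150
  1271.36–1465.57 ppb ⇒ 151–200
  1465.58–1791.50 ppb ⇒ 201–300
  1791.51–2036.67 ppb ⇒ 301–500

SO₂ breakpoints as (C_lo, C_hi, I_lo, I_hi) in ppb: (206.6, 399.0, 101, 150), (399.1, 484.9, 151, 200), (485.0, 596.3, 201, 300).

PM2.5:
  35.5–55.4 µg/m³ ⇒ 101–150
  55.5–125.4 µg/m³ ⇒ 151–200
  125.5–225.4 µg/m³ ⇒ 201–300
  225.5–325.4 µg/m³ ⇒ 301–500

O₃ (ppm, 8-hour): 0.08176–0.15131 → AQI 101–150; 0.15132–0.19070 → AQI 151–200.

PM10: 289.77 ∈ [204.52, 394.95] ↔ index [151, 200].
151 + (289.77−204.52)·(200−151)/(394.95−204.52) = 151 + 85.25·49/190.43 ≈ 172.94, so AQI = 173.
NO₂ 1341.53: bracket 1271.36–1465.57 → index 151–200; slope 49/194.21, offset 70.17.
AQI = 151 + 49/194.21·70.17 ≈ 168.70 ⇒ 169.
SO₂: 537.7 ∈ [485.0, 596.3] ↔ index [201, 300].
201 + (537.7−485.0)·(300−201)/(596.3−485.0) = 201 + 52.7·99/111.3 ≈ 247.88, so AQI = 248.
PM2.5: row 225.5–325.4 (AQI 301–500). (500−301)·(235.4−225.5)/(325.4−225.5) + 301 = 199·9.9/99.9 + 301 ≈ 320.72 → 321.
O₃: row 0.15132–0.19070 (AQI 151–200). (200−151)·(0.18100−0.15132)/(0.19070−0.15132) + 151 = 49·0.02968/0.03938 + 151 ≈ 187.93 → 188.
Sub-indices: PM10→173, NO₂→169, SO₂→248, PM2.5→321, O₃→188. Overall AQI = max = 321; dominant pollutant is PM2.5.

321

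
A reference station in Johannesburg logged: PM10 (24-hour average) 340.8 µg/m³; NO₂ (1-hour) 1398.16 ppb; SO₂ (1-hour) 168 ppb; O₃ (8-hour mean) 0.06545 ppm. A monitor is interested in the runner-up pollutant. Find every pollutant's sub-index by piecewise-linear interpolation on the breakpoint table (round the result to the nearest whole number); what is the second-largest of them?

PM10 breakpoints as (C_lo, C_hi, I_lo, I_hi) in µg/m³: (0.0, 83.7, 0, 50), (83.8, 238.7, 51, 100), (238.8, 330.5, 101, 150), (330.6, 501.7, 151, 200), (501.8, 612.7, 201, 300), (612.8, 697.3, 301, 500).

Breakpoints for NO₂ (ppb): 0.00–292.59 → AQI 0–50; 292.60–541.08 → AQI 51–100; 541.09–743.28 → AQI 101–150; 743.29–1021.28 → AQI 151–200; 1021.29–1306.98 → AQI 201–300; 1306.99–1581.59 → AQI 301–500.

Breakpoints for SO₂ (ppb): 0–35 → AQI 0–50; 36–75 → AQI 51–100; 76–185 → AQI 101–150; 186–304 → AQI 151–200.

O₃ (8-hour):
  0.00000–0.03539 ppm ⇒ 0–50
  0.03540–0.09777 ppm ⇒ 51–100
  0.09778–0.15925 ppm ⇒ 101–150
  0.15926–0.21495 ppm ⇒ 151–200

PM10: 340.8 ∈ [330.6, 501.7] ↔ index [151, 200].
151 + (340.8−330.6)·(200−151)/(501.7−330.6) = 151 + 10.2·49/171.1 ≈ 153.92, so AQI = 154.
NO₂ 1398.16: bracket 1306.99–1581.59 → index 301–500; slope 199/274.60, offset 91.17.
AQI = 301 + 199/274.60·91.17 ≈ 367.07 ⇒ 367.
SO₂ 168: bracket 76–185 → index 101–150; slope 49/109, offset 92.
AQI = 101 + 49/109·92 ≈ 142.36 ⇒ 142.
O₃ 0.06545: bracket 0.03540–0.09777 → index 51–100; slope 49/0.06237, offset 0.03005.
AQI = 51 + 49/0.06237·0.03005 ≈ 74.61 ⇒ 75.
Sub-indices: PM10→154, NO₂→367, SO₂→142, O₃→75. Ranked high→low: 367, 154, 142, 75. Second-highest sub-index = 154.

154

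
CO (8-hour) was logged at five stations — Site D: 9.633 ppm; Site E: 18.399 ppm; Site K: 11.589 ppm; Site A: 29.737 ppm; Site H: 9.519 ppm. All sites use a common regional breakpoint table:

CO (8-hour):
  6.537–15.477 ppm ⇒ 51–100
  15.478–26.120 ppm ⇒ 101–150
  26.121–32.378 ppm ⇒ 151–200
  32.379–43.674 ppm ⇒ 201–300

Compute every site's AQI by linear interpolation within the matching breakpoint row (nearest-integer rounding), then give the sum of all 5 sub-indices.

507

Site D: 9.633 ∈ [6.537, 15.477] ↔ index [51, 100].
51 + (9.633−6.537)·(100−51)/(15.477−6.537) = 51 + 3.096·49/8.940 ≈ 67.97, so AQI = 68.
Site E: 18.399 ∈ [15.478, 26.120] ↔ index [101, 150].
101 + (18.399−15.478)·(150−101)/(26.120−15.478) = 101 + 2.921·49/10.642 ≈ 114.45, so AQI = 114.
Site K: 11.589 lies in 6.537–15.477, so I_lo=51, I_hi=100, C_lo=6.537, C_hi=15.477.
(100−51)/(15.477−6.537) × (11.589−6.537) + 51 = 49/8.940 × 5.052 + 51 ≈ 78.69 → 79.
Site A: 29.737 lies in 26.121–32.378, so I_lo=151, I_hi=200, C_lo=26.121, C_hi=32.378.
(200−151)/(32.378−26.121) × (29.737−26.121) + 151 = 49/6.257 × 3.616 + 151 ≈ 179.32 → 179.
Site H 9.519: bracket 6.537–15.477 → index 51–100; slope 49/8.940, offset 2.982.
AQI = 51 + 49/8.940·2.982 ≈ 67.34 ⇒ 67.
AQIs: Site D=68, Site E=114, Site K=79, Site A=179, Site H=67. Sum = 68 + 114 + 79 + 179 + 67 = 507.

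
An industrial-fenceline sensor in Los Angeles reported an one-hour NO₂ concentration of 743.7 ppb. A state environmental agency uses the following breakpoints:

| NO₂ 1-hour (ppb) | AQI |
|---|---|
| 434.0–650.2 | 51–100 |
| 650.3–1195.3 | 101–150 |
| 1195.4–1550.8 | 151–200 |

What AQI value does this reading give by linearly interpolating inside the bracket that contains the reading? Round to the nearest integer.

NO₂: row 650.3–1195.3 (AQI 101–150). (150−101)·(743.7−650.3)/(1195.3−650.3) + 101 = 49·93.4/545.0 + 101 ≈ 109.40 → 109.

109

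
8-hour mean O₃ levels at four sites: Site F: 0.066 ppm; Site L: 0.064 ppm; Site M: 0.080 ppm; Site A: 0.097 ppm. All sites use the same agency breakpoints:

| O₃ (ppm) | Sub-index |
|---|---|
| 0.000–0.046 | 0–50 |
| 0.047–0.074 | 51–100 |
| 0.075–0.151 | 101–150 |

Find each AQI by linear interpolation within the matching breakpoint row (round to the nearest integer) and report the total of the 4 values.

386

Site F 0.066: bracket 0.047–0.074 → index 51–100; slope 49/0.027, offset 0.019.
AQI = 51 + 49/0.027·0.019 ≈ 85.48 ⇒ 85.
Site L: 0.064 ∈ [0.047, 0.074] ↔ index [51, 100].
51 + (0.064−0.047)·(100−51)/(0.074−0.047) = 51 + 0.017·49/0.027 ≈ 81.85, so AQI = 82.
Site M: 0.080 lies in 0.075–0.151, so I_lo=101, I_hi=150, C_lo=0.075, C_hi=0.151.
(150−101)/(0.151−0.075) × (0.080−0.075) + 101 = 49/0.076 × 0.005 + 101 ≈ 104.22 → 104.
Site A 0.097: bracket 0.075–0.151 → index 101–150; slope 49/0.076, offset 0.022.
AQI = 101 + 49/0.076·0.022 ≈ 115.18 ⇒ 115.
AQIs: Site F=85, Site L=82, Site M=104, Site A=115. Sum = 85 + 82 + 104 + 115 = 386.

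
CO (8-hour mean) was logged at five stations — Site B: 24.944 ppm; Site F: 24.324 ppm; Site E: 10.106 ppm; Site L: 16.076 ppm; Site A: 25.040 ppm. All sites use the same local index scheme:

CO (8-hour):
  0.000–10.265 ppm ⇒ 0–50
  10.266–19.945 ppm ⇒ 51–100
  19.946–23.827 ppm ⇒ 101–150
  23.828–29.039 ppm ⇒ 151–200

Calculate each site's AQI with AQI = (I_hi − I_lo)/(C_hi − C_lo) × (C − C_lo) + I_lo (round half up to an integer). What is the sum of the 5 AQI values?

Site B: 24.944 lies in 23.828–29.039, so I_lo=151, I_hi=200, C_lo=23.828, C_hi=29.039.
(200−151)/(29.039−23.828) × (24.944−23.828) + 151 = 49/5.211 × 1.116 + 151 ≈ 161.49 → 161.
Site F: row 23.828–29.039 (AQI 151–200). (200−151)·(24.324−23.828)/(29.039−23.828) + 151 = 49·0.496/5.211 + 151 ≈ 155.66 → 156.
Site E: row 0.000–10.265 (AQI 0–50). (50−0)·(10.106−0.000)/(10.265−0.000) + 0 = 50·10.106/10.265 + 0 ≈ 49.23 → 49.
Site L: 16.076 lies in 10.266–19.945, so I_lo=51, I_hi=100, C_lo=10.266, C_hi=19.945.
(100−51)/(19.945−10.266) × (16.076−10.266) + 51 = 49/9.679 × 5.810 + 51 ≈ 80.41 → 80.
Site A: 25.040 lies in 23.828–29.039, so I_lo=151, I_hi=200, C_lo=23.828, C_hi=29.039.
(200−151)/(29.039−23.828) × (25.040−23.828) + 151 = 49/5.211 × 1.212 + 151 ≈ 162.40 → 162.
AQIs: Site B=161, Site F=156, Site E=49, Site L=80, Site A=162. Sum = 161 + 156 + 49 + 80 + 162 = 608.

608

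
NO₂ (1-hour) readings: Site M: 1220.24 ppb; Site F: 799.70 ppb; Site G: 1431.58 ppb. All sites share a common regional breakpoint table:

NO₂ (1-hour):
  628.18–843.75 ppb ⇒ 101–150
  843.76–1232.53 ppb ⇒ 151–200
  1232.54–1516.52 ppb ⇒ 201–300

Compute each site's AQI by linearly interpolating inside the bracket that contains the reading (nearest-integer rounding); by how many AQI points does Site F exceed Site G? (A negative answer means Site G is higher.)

-130

Site M: 1220.24 ∈ [843.76, 1232.53] ↔ index [151, 200].
151 + (1220.24−843.76)·(200−151)/(1232.53−843.76) = 151 + 376.48·49/388.77 ≈ 198.45, so AQI = 198.
Site F 799.70: bracket 628.18–843.75 → index 101–150; slope 49/215.57, offset 171.52.
AQI = 101 + 49/215.57·171.52 ≈ 139.99 ⇒ 140.
Site G: 1431.58 ∈ [1232.54, 1516.52] ↔ index [201, 300].
201 + (1431.58−1232.54)·(300−201)/(1516.52−1232.54) = 201 + 199.04·99/283.98 ≈ 270.39, so AQI = 270.
AQIs: Site M=198, Site F=140, Site G=270. Site F (140) − Site G (270) = -130.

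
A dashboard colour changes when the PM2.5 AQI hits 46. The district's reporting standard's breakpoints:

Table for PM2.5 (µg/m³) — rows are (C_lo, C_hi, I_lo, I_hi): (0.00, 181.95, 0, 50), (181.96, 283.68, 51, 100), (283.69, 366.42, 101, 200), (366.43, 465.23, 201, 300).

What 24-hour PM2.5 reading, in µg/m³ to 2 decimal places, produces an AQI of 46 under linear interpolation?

AQI 46 lies in the 0–50 band, which corresponds to 0.00–181.95 µg/m³.
C = 0.00 + (46−0)×(181.95−0.00)/(50−0) = 0.00 + 46×181.95/50 ≈ 167.3940 µg/m³ → 167.39 µg/m³ to 2 dp.

167.39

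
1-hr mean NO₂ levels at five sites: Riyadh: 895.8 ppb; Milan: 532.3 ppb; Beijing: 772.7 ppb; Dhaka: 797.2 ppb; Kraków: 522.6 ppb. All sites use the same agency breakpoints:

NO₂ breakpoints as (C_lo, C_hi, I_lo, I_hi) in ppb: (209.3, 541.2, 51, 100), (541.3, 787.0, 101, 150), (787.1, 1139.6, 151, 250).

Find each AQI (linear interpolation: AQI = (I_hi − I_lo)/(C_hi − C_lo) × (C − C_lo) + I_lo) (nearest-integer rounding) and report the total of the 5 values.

Riyadh 895.8: bracket 787.1–1139.6 → index 151–250; slope 99/352.5, offset 108.7.
AQI = 151 + 99/352.5·108.7 ≈ 181.53 ⇒ 182.
Milan: row 209.3–541.2 (AQI 51–100). (100−51)·(532.3−209.3)/(541.2−209.3) + 51 = 49·323.0/331.9 + 51 ≈ 98.69 → 99.
Beijing: 772.7 lies in 541.3–787.0, so I_lo=101, I_hi=150, C_lo=541.3, C_hi=787.0.
(150−101)/(787.0−541.3) × (772.7−541.3) + 101 = 49/245.7 × 231.4 + 101 ≈ 147.15 → 147.
Dhaka: row 787.1–1139.6 (AQI 151–250). (250−151)·(797.2−787.1)/(1139.6−787.1) + 151 = 99·10.1/352.5 + 151 ≈ 153.84 → 154.
Kraków: 522.6 lies in 209.3–541.2, so I_lo=51, I_hi=100, C_lo=209.3, C_hi=541.2.
(100−51)/(541.2−209.3) × (522.6−209.3) + 51 = 49/331.9 × 313.3 + 51 ≈ 97.25 → 97.
AQIs: Riyadh=182, Milan=99, Beijing=147, Dhaka=154, Kraków=97. Sum = 182 + 99 + 147 + 154 + 97 = 679.

679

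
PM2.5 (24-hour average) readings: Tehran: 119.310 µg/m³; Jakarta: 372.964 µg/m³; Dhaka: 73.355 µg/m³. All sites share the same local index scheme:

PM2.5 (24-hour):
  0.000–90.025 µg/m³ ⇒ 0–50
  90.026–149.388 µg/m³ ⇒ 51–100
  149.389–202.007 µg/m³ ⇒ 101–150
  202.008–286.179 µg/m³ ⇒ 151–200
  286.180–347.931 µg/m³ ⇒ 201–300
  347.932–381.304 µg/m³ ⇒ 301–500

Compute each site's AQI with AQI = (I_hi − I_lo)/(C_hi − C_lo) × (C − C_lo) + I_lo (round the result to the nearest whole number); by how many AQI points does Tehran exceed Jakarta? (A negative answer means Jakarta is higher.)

-375

Tehran 119.310: bracket 90.026–149.388 → index 51–100; slope 49/59.362, offset 29.284.
AQI = 51 + 49/59.362·29.284 ≈ 75.17 ⇒ 75.
Jakarta: 372.964 ∈ [347.932, 381.304] ↔ index [301, 500].
301 + (372.964−347.932)·(500−301)/(381.304−347.932) = 301 + 25.032·199/33.372 ≈ 450.27, so AQI = 450.
Dhaka: 73.355 ∈ [0.000, 90.025] ↔ index [0, 50].
0 + (73.355−0.000)·(50−0)/(90.025−0.000) = 0 + 73.355·50/90.025 ≈ 40.74, so AQI = 41.
AQIs: Tehran=75, Jakarta=450, Dhaka=41. Tehran (75) − Jakarta (450) = -375.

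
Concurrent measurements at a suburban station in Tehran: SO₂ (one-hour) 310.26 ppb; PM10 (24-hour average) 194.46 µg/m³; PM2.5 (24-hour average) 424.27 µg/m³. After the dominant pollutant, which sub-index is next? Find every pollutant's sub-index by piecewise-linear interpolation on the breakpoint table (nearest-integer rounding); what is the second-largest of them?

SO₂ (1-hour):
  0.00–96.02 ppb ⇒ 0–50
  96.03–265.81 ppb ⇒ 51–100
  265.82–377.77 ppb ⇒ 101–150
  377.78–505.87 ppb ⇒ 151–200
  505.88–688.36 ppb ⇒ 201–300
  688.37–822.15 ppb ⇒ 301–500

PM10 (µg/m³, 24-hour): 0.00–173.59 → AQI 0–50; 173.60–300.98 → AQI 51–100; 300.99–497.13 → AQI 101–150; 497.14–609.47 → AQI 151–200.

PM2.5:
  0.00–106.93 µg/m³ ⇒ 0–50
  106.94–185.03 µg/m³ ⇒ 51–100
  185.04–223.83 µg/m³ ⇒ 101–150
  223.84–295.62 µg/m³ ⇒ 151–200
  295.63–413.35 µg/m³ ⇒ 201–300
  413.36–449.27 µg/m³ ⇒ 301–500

SO₂ 310.26: bracket 265.82–377.77 → index 101–150; slope 49/111.95, offset 44.44.
AQI = 101 + 49/111.95·44.44 ≈ 120.45 ⇒ 120.
PM10 194.46: bracket 173.60–300.98 → index 51–100; slope 49/127.38, offset 20.86.
AQI = 51 + 49/127.38·20.86 ≈ 59.02 ⇒ 59.
PM2.5 424.27: bracket 413.36–449.27 → index 301–500; slope 199/35.91, offset 10.91.
AQI = 301 + 199/35.91·10.91 ≈ 361.46 ⇒ 361.
Sub-indices: SO₂→120, PM10→59, PM2.5→361. Ranked high→low: 361, 120, 59. Second-highest sub-index = 120.

120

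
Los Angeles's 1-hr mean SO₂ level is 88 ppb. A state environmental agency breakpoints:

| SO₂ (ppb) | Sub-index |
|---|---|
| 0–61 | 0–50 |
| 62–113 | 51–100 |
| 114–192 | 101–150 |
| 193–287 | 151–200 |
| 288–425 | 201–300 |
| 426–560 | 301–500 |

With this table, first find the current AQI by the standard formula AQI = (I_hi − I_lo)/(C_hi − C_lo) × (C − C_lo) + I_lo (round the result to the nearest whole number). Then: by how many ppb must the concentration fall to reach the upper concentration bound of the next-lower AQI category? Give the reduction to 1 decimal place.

SO₂ 88: bracket 62–113 → index 51–100; slope 49/51, offset 26.
AQI = 51 + 49/51·26 ≈ 75.98 ⇒ 76.
Current AQI 76 is in the Moderate range (51–100). The next-lower category tops out at AQI 50, whose upper concentration bound is 61 ppb.
Reduction needed = 88 − 61 = 27.0 ppb.

27.0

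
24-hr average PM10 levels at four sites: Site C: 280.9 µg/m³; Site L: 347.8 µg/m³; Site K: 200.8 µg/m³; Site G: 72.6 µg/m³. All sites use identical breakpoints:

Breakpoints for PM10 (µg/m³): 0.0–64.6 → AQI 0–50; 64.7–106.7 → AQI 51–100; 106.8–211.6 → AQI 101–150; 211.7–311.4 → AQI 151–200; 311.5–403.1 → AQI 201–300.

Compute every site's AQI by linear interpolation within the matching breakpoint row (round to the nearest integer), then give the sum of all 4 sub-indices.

630

Site C: row 211.7–311.4 (AQI 151–200). (200−151)·(280.9−211.7)/(311.4−211.7) + 151 = 49·69.2/99.7 + 151 ≈ 185.01 → 185.
Site L: row 311.5–403.1 (AQI 201–300). (300−201)·(347.8−311.5)/(403.1−311.5) + 201 = 99·36.3/91.6 + 201 ≈ 240.23 → 240.
Site K: 200.8 lies in 106.8–211.6, so I_lo=101, I_hi=150, C_lo=106.8, C_hi=211.6.
(150−101)/(211.6−106.8) × (200.8−106.8) + 101 = 49/104.8 × 94.0 + 101 ≈ 144.95 → 145.
Site G: row 64.7–106.7 (AQI 51–100). (100−51)·(72.6−64.7)/(106.7−64.7) + 51 = 49·7.9/42.0 + 51 ≈ 60.22 → 60.
AQIs: Site C=185, Site L=240, Site K=145, Site G=60. Sum = 185 + 240 + 145 + 60 = 630.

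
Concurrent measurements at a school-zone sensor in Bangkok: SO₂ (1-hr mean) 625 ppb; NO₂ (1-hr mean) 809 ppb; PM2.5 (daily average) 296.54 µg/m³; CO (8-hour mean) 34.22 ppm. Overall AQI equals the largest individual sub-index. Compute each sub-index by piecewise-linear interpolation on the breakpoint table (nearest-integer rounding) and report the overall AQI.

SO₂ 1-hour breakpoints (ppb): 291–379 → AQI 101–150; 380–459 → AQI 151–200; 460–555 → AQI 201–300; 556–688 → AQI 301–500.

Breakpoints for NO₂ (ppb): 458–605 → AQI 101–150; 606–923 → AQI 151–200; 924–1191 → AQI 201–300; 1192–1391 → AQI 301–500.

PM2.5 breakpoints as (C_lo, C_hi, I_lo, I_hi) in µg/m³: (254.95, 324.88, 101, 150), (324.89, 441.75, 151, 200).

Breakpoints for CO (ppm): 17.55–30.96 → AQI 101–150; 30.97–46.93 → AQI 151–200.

405

SO₂: row 556–688 (AQI 301–500). (500−301)·(625−556)/(688−556) + 301 = 199·69/132 + 301 ≈ 405.02 → 405.
NO₂: 809 lies in 606–923, so I_lo=151, I_hi=200, C_lo=606, C_hi=923.
(200−151)/(923−606) × (809−606) + 151 = 49/317 × 203 + 151 ≈ 182.38 → 182.
PM2.5: 296.54 lies in 254.95–324.88, so I_lo=101, I_hi=150, C_lo=254.95, C_hi=324.88.
(150−101)/(324.88−254.95) × (296.54−254.95) + 101 = 49/69.93 × 41.59 + 101 ≈ 130.14 → 130.
CO: 34.22 lies in 30.97–46.93, so I_lo=151, I_hi=200, C_lo=30.97, C_hi=46.93.
(200−151)/(46.93−30.97) × (34.22−30.97) + 151 = 49/15.96 × 3.25 + 151 ≈ 160.98 → 161.
Sub-indices: SO₂→405, NO₂→182, PM2.5→130, CO→161. Overall AQI = max = 405; dominant pollutant is SO₂.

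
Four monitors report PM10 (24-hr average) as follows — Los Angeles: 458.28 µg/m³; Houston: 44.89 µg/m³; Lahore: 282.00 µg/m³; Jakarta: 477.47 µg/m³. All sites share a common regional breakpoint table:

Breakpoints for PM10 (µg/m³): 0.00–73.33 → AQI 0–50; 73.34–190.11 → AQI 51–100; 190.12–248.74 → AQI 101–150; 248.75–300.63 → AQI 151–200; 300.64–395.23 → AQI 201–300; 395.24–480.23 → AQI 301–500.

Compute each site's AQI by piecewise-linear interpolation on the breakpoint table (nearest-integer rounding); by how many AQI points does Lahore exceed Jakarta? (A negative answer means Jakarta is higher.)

Los Angeles: row 395.24–480.23 (AQI 301–500). (500−301)·(458.28−395.24)/(480.23−395.24) + 301 = 199·63.04/84.99 + 301 ≈ 448.61 → 449.
Houston: 44.89 ∈ [0.00, 73.33] ↔ index [0, 50].
0 + (44.89−0.00)·(50−0)/(73.33−0.00) = 0 + 44.89·50/73.33 ≈ 30.61, so AQI = 31.
Lahore: 282.00 ∈ [248.75, 300.63] ↔ index [151, 200].
151 + (282.00−248.75)·(200−151)/(300.63−248.75) = 151 + 33.25·49/51.88 ≈ 182.40, so AQI = 182.
Jakarta: 477.47 ∈ [395.24, 480.23] ↔ index [301, 500].
301 + (477.47−395.24)·(500−301)/(480.23−395.24) = 301 + 82.23·199/84.99 ≈ 493.54, so AQI = 494.
AQIs: Los Angeles=449, Houston=31, Lahore=182, Jakarta=494. Lahore (182) − Jakarta (494) = -312.

-312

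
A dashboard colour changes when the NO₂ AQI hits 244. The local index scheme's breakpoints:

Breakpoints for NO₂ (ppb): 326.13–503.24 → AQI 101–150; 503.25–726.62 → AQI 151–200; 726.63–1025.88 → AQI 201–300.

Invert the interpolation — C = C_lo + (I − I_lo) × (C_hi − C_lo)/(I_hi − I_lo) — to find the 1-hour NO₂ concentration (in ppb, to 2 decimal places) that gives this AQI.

856.61

AQI 244 lies in the 201–300 band, which corresponds to 726.63–1025.88 ppb.
C = 726.63 + (244−201)×(1025.88−726.63)/(300−201) = 726.63 + 43×299.25/99 ≈ 856.6073 ppb → 856.61 ppb to 2 dp.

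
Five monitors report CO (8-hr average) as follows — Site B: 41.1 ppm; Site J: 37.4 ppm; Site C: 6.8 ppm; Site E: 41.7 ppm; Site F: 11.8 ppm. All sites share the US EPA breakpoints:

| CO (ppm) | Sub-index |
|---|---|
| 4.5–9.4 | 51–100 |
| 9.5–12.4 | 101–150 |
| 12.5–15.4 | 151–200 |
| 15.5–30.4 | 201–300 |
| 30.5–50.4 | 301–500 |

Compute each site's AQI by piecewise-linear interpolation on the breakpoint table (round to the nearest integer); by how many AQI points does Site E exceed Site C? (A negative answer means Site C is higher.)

339

Site B 41.1: bracket 30.5–50.4 → index 301–500; slope 199/19.9, offset 10.6.
AQI = 301 + 199/19.9·10.6 ≈ 407.00 ⇒ 407.
Site J: 37.4 lies in 30.5–50.4, so I_lo=301, I_hi=500, C_lo=30.5, C_hi=50.4.
(500−301)/(50.4−30.5) × (37.4−30.5) + 301 = 199/19.9 × 6.9 + 301 ≈ 370.00 → 370.
Site C: row 4.5–9.4 (AQI 51–100). (100−51)·(6.8−4.5)/(9.4−4.5) + 51 = 49·2.3/4.9 + 51 ≈ 74.00 → 74.
Site E 41.7: bracket 30.5–50.4 → index 301–500; slope 199/19.9, offset 11.2.
AQI = 301 + 199/19.9·11.2 ≈ 413.00 ⇒ 413.
Site F: row 9.5–12.4 (AQI 101–150). (150−101)·(11.8−9.5)/(12.4−9.5) + 101 = 49·2.3/2.9 + 101 ≈ 139.86 → 140.
AQIs: Site B=407, Site J=370, Site C=74, Site E=413, Site F=140. Site E (413) − Site C (74) = 339.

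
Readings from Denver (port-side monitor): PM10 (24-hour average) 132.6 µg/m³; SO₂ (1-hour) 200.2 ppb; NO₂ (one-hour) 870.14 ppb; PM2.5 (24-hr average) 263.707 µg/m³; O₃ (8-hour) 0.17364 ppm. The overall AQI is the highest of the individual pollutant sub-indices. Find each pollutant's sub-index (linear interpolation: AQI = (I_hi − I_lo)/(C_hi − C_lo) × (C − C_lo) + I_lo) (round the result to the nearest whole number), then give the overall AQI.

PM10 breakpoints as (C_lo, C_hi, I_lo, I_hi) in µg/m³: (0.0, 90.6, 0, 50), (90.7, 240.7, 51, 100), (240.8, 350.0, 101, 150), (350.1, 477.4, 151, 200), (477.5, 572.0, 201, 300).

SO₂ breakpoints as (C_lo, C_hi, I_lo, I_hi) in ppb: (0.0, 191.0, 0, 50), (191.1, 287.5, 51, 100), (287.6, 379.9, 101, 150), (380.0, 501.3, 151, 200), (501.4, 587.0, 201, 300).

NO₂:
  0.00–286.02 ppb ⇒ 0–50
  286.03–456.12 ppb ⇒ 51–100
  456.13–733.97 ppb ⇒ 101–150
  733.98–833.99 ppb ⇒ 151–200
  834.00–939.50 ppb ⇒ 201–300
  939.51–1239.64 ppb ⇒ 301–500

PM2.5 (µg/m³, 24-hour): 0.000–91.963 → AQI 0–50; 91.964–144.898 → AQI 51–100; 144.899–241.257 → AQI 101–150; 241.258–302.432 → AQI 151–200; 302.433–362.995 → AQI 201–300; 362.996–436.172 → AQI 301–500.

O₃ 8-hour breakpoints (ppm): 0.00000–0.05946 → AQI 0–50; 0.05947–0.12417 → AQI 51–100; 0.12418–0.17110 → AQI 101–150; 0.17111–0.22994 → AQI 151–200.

PM10 132.6: bracket 90.7–240.7 → index 51–100; slope 49/150.0, offset 41.9.
AQI = 51 + 49/150.0·41.9 ≈ 64.69 ⇒ 65.
SO₂ 200.2: bracket 191.1–287.5 → index 51–100; slope 49/96.4, offset 9.1.
AQI = 51 + 49/96.4·9.1 ≈ 55.63 ⇒ 56.
NO₂: row 834.00–939.50 (AQI 201–300). (300−201)·(870.14−834.00)/(939.50−834.00) + 201 = 99·36.14/105.50 + 201 ≈ 234.91 → 235.
PM2.5: 263.707 ∈ [241.258, 302.432] ↔ index [151, 200].
151 + (263.707−241.258)·(200−151)/(302.432−241.258) = 151 + 22.449·49/61.174 ≈ 168.98, so AQI = 169.
O₃: 0.17364 ∈ [0.17111, 0.22994] ↔ index [151, 200].
151 + (0.17364−0.17111)·(200−151)/(0.22994−0.17111) = 151 + 0.00253·49/0.05883 ≈ 153.11, so AQI = 153.
Sub-indices: PM10→65, SO₂→56, NO₂→235, PM2.5→169, O₃→153. Overall AQI = max = 235; dominant pollutant is NO₂.
AQI 235: Very Unhealthy.

235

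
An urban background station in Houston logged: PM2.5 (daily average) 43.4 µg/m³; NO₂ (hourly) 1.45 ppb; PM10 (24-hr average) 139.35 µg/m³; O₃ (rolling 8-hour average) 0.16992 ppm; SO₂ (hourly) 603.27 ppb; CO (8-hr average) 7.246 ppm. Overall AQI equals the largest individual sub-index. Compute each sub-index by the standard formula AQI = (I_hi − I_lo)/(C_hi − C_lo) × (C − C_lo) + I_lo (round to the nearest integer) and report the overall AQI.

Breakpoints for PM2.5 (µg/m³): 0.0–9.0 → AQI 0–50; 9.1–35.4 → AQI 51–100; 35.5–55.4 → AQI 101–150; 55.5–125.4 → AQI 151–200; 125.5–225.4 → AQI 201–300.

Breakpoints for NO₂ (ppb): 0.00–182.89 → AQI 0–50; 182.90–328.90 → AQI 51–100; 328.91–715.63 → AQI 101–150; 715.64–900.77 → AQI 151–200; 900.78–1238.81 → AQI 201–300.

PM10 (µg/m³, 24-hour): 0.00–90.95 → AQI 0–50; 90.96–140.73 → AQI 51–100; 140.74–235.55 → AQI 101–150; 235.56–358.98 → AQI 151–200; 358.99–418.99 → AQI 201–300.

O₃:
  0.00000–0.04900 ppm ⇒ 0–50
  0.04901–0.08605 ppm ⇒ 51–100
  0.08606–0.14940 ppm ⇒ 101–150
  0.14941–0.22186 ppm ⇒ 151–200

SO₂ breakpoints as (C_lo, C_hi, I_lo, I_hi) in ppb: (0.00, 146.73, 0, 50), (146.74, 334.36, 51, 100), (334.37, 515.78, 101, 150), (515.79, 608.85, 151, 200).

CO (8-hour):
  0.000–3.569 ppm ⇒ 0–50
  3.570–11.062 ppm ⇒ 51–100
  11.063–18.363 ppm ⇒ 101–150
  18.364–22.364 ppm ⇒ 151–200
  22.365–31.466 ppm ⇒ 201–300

PM2.5: 43.4 ∈ [35.5, 55.4] ↔ index [101, 150].
101 + (43.4−35.5)·(150−101)/(55.4−35.5) = 101 + 7.9·49/19.9 ≈ 120.45, so AQI = 120.
NO₂ 1.45: bracket 0.00–182.89 → index 0–50; slope 50/182.89, offset 1.45.
AQI = 0 + 50/182.89·1.45 ≈ 0.40 ⇒ 0.
PM10: 139.35 ∈ [90.96, 140.73] ↔ index [51, 100].
51 + (139.35−90.96)·(100−51)/(140.73−90.96) = 51 + 48.39·49/49.77 ≈ 98.64, so AQI = 99.
O₃: 0.16992 lies in 0.14941–0.22186, so I_lo=151, I_hi=200, C_lo=0.14941, C_hi=0.22186.
(200−151)/(0.22186−0.14941) × (0.16992−0.14941) + 151 = 49/0.07245 × 0.02051 + 151 ≈ 164.87 → 165.
SO₂: 603.27 lies in 515.79–608.85, so I_lo=151, I_hi=200, C_lo=515.79, C_hi=608.85.
(200−151)/(608.85−515.79) × (603.27−515.79) + 151 = 49/93.06 × 87.48 + 151 ≈ 197.06 → 197.
CO: 7.246 lies in 3.570–11.062, so I_lo=51, I_hi=100, C_lo=3.570, C_hi=11.062.
(100−51)/(11.062−3.570) × (7.246−3.570) + 51 = 49/7.492 × 3.676 + 51 ≈ 75.04 → 75.
Sub-indices: PM2.5→120, NO₂→0, PM10→99, O₃→165, SO₂→197, CO→75. Overall AQI = max = 197; dominant pollutant is SO₂.

197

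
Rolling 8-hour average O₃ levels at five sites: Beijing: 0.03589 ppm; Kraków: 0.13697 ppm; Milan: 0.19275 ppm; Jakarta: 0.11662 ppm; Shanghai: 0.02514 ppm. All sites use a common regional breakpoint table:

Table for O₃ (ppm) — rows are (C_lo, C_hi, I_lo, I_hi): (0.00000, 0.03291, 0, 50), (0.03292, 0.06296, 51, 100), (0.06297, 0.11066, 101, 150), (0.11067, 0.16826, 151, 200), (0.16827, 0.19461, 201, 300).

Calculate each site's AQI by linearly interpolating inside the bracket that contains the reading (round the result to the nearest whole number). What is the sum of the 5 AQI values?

Beijing 0.03589: bracket 0.03292–0.06296 → index 51–100; slope 49/0.03004, offset 0.00297.
AQI = 51 + 49/0.03004·0.00297 ≈ 55.84 ⇒ 56.
Kraków: 0.13697 lies in 0.11067–0.16826, so I_lo=151, I_hi=200, C_lo=0.11067, C_hi=0.16826.
(200−151)/(0.16826−0.11067) × (0.13697−0.11067) + 151 = 49/0.05759 × 0.02630 + 151 ≈ 173.38 → 173.
Milan: 0.19275 lies in 0.16827–0.19461, so I_lo=201, I_hi=300, C_lo=0.16827, C_hi=0.19461.
(300−201)/(0.19461−0.16827) × (0.19275−0.16827) + 201 = 99/0.02634 × 0.02448 + 201 ≈ 293.01 → 293.
Jakarta 0.11662: bracket 0.11067–0.16826 → index 151–200; slope 49/0.05759, offset 0.00595.
AQI = 151 + 49/0.05759·0.00595 ≈ 156.06 ⇒ 156.
Shanghai: 0.02514 lies in 0.00000–0.03291, so I_lo=0, I_hi=50, C_lo=0.00000, C_hi=0.03291.
(50−0)/(0.03291−0.00000) × (0.02514−0.00000) + 0 = 50/0.03291 × 0.02514 + 0 ≈ 38.20 → 38.
AQIs: Beijing=56, Kraków=173, Milan=293, Jakarta=156, Shanghai=38. Sum = 56 + 173 + 293 + 156 + 38 = 716.

716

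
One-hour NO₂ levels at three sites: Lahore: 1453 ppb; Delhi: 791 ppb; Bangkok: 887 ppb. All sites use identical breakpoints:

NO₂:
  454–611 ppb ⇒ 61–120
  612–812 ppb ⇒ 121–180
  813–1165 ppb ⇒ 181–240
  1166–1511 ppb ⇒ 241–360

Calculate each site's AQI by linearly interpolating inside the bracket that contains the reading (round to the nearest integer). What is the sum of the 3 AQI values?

Lahore: row 1166–1511 (AQI 241–360). (360−241)·(1453−1166)/(1511−1166) + 241 = 119·287/345 + 241 ≈ 339.99 → 340.
Delhi: 791 lies in 612–812, so I_lo=121, I_hi=180, C_lo=612, C_hi=812.
(180−121)/(812−612) × (791−612) + 121 = 59/200 × 179 + 121 ≈ 173.81 → 174.
Bangkok 887: bracket 813–1165 → index 181–240; slope 59/352, offset 74.
AQI = 181 + 59/352·74 ≈ 193.40 ⇒ 193.
AQIs: Lahore=340, Delhi=174, Bangkok=193. Sum = 340 + 174 + 193 = 707.

707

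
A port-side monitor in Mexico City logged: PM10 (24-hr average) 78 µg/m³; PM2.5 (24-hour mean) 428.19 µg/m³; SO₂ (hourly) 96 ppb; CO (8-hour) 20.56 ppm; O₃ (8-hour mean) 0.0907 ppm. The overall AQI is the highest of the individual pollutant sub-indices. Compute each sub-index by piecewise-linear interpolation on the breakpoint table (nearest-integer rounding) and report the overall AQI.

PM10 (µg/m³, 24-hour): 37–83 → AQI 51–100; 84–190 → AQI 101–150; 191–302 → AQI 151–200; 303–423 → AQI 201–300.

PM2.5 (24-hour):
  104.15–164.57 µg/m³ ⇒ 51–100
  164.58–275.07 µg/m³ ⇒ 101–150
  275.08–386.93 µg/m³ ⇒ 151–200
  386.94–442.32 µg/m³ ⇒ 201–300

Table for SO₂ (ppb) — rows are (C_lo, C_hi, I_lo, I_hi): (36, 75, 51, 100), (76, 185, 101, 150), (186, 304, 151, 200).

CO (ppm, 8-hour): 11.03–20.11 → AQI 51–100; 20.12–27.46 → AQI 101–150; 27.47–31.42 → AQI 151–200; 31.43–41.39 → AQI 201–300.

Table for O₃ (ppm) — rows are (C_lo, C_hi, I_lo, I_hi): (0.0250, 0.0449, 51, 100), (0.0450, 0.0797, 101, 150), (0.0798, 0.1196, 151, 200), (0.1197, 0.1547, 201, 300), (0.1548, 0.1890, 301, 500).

275

PM10: 78 ∈ [37, 83] ↔ index [51, 100].
51 + (78−37)·(100−51)/(83−37) = 51 + 41·49/46 ≈ 94.67, so AQI = 95.
PM2.5: 428.19 ∈ [386.94, 442.32] ↔ index [201, 300].
201 + (428.19−386.94)·(300−201)/(442.32−386.94) = 201 + 41.25·99/55.38 ≈ 274.74, so AQI = 275.
SO₂ 96: bracket 76–185 → index 101–150; slope 49/109, offset 20.
AQI = 101 + 49/109·20 ≈ 109.99 ⇒ 110.
CO: 20.56 ∈ [20.12, 27.46] ↔ index [101, 150].
101 + (20.56−20.12)·(150−101)/(27.46−20.12) = 101 + 0.44·49/7.34 ≈ 103.94, so AQI = 104.
O₃: 0.0907 lies in 0.0798–0.1196, so I_lo=151, I_hi=200, C_lo=0.0798, C_hi=0.1196.
(200−151)/(0.1196−0.0798) × (0.0907−0.0798) + 151 = 49/0.0398 × 0.0109 + 151 ≈ 164.42 → 164.
Sub-indices: PM10→95, PM2.5→275, SO₂→110, CO→104, O₃→164. Overall AQI = max = 275; dominant pollutant is PM2.5.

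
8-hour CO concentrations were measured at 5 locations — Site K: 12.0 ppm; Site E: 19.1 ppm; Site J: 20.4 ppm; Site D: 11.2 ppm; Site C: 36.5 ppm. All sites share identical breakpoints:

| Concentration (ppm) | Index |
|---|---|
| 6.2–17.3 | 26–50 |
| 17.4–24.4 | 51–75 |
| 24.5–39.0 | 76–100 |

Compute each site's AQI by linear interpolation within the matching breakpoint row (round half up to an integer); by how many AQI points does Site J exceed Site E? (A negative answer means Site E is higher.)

Site K 12.0: bracket 6.2–17.3 → index 26–50; slope 24/11.1, offset 5.8.
AQI = 26 + 24/11.1·5.8 ≈ 38.54 ⇒ 39.
Site E: row 17.4–24.4 (AQI 51–75). (75−51)·(19.1−17.4)/(24.4−17.4) + 51 = 24·1.7/7.0 + 51 ≈ 56.83 → 57.
Site J: 20.4 lies in 17.4–24.4, so I_lo=51, I_hi=75, C_lo=17.4, C_hi=24.4.
(75−51)/(24.4−17.4) × (20.4−17.4) + 51 = 24/7.0 × 3.0 + 51 ≈ 61.29 → 61.
Site D: 11.2 ∈ [6.2, 17.3] ↔ index [26, 50].
26 + (11.2−6.2)·(50−26)/(17.3−6.2) = 26 + 5.0·24/11.1 ≈ 36.81, so AQI = 37.
Site C: 36.5 lies in 24.5–39.0, so I_lo=76, I_hi=100, C_lo=24.5, C_hi=39.0.
(100−76)/(39.0−24.5) × (36.5−24.5) + 76 = 24/14.5 × 12.0 + 76 ≈ 95.86 → 96.
AQIs: Site K=39, Site E=57, Site J=61, Site D=37, Site C=96. Site J (61) − Site E (57) = 4.

4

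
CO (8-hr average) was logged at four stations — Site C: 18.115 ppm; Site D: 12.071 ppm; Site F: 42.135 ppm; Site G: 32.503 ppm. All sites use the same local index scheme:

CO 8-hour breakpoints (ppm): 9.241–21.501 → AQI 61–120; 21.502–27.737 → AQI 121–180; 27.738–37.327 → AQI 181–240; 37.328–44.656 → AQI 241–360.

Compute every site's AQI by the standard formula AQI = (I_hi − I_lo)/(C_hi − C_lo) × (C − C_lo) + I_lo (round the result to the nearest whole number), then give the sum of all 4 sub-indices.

Site C 18.115: bracket 9.241–21.501 → index 61–120; slope 59/12.260, offset 8.874.
AQI = 61 + 59/12.260·8.874 ≈ 103.71 ⇒ 104.
Site D: 12.071 lies in 9.241–21.501, so I_lo=61, I_hi=120, C_lo=9.241, C_hi=21.501.
(120−61)/(21.501−9.241) × (12.071−9.241) + 61 = 59/12.260 × 2.830 + 61 ≈ 74.62 → 75.
Site F: 42.135 lies in 37.328–44.656, so I_lo=241, I_hi=360, C_lo=37.328, C_hi=44.656.
(360−241)/(44.656−37.328) × (42.135−37.328) + 241 = 119/7.328 × 4.807 + 241 ≈ 319.06 → 319.
Site G: 32.503 lies in 27.738–37.327, so I_lo=181, I_hi=240, C_lo=27.738, C_hi=37.327.
(240−181)/(37.327−27.738) × (32.503−27.738) + 181 = 59/9.589 × 4.765 + 181 ≈ 210.32 → 210.
AQIs: Site C=104, Site D=75, Site F=319, Site G=210. Sum = 104 + 75 + 319 + 210 = 708.

708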